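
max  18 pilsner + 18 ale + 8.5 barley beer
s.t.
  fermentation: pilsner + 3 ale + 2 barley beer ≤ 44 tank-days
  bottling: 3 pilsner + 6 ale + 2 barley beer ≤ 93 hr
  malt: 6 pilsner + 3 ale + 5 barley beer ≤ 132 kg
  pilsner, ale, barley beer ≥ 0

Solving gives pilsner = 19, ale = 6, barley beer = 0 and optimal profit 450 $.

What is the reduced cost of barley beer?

At the optimum: fermentation uses 37 of 44 (slack = 7); bottling uses 93 of 93 (binding); malt uses 132 of 132 (binding).
Since fermentation is not tight, its dual is 0.
The binding rows give the dual system: 3·y_bottling + 6·y_malt = 18 and 6·y_bottling + 3·y_malt = 18.
This yields shadow prices y_bottling = 2, y_malt = 2.
Reduced cost of barley beer: c₃ − yᵀa₃ = 8.5 − (2·2 + 2·5) = 8.5 − 14 = -5.5.

-5.5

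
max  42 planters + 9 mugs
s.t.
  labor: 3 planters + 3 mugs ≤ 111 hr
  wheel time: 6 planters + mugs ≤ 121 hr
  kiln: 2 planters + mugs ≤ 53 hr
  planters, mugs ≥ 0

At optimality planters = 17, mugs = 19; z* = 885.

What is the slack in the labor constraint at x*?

3

labor used = 3·17 + 3·19 = 108; slack = 111 − 108 = 3.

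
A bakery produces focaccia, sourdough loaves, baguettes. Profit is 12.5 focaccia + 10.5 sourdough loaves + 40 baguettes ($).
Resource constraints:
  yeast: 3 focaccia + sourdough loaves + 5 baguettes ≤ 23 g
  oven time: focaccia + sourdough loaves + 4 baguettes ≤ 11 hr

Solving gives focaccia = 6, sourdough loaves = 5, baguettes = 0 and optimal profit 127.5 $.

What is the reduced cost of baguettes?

At the optimum: yeast uses 23 of 23 (binding); oven time uses 11 of 11 (binding).
Dual feasibility on the basic columns requires 3·y_yeast + 1·y_oven time = 12.5, 1·y_yeast + 1·y_oven time = 10.5.
Solving: y_yeast = 1, y_oven time = 9.5.
Reduced cost of baguettes: c₃ − yᵀa₃ = 40 − (1·5 + 9.5·4) = 40 − 43 = -3.

-3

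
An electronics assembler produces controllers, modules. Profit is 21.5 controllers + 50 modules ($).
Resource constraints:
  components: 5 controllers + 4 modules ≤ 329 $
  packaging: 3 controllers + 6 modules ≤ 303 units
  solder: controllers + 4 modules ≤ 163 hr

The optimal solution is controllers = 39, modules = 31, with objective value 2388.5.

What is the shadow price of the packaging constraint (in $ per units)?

Binding: packaging and solder. Non-binding: components (10 unused).
By complementary slackness, y = 0 for the non-binding constraint.
Dual feasibility on the basic columns requires 3·y_packaging + 1·y_solder = 21.5, 6·y_packaging + 4·y_solder = 50.
This yields shadow prices y_packaging = 6, y_solder = 3.5.
Shadow price of packaging = 6.

6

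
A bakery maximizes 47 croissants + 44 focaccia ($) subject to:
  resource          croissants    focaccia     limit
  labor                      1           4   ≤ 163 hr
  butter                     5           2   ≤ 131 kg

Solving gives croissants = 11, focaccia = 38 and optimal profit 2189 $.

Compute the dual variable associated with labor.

Check each constraint at x*: labor 163/163 (tight); butter 131/131 (tight).
The binding rows give the dual system: 1·y_labor + 5·y_butter = 47 and 4·y_labor + 2·y_butter = 44.
→ y_labor = 7 and y_butter = 8.
Shadow price of labor = 7.

7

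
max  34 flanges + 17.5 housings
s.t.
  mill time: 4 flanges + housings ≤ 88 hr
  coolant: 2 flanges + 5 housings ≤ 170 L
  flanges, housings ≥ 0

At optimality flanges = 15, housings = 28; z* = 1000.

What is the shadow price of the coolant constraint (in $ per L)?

Check each constraint at x*: mill time 88/88 (tight); coolant 170/170 (tight).
From A_Bᵀ y = c: 4·y_mill time + 2·y_coolant = 34; 1·y_mill time + 5·y_coolant = 17.5.
This yields shadow prices y_mill time = 7.5, y_coolant = 2.
Shadow price of coolant = 2.

2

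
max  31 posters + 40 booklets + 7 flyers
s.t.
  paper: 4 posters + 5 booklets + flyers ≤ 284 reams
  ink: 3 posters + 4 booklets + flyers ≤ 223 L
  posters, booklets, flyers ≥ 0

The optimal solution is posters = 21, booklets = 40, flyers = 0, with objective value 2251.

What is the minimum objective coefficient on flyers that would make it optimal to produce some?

At the optimum: paper uses 284 of 284 (binding); ink uses 223 of 223 (binding).
Dual feasibility on the basic columns requires 4·y_paper + 3·y_ink = 31, 5·y_paper + 4·y_ink = 40.
Solving: y_paper = 4, y_ink = 5.
flyers enters the basis when its profit ≥ yᵀa₃ = 4·1 + 5·1 = 9.

9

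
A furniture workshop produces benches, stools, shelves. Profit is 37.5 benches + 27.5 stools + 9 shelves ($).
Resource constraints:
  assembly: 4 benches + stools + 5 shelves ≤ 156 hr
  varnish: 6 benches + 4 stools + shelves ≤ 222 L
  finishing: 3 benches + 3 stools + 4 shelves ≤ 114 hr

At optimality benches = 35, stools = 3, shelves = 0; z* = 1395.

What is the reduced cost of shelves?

-6

At the optimum: assembly uses 143 of 156 (slack = 13); varnish uses 222 of 222 (binding); finishing uses 114 of 114 (binding).
Slack constraints have shadow price 0 (complementary slackness).
The binding rows give the dual system: 6·y_varnish + 3·y_finishing = 37.5 and 4·y_varnish + 3·y_finishing = 27.5.
This yields shadow prices y_varnish = 5, y_finishing = 2.5.
Reduced cost of shelves: c₃ − yᵀa₃ = 9 − (5·1 + 2.5·4) = 9 − 15 = -6.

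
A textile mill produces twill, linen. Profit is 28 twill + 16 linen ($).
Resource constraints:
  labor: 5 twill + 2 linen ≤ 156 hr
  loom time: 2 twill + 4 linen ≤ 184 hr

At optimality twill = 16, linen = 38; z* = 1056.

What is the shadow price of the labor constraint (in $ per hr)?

Check each constraint at x*: labor 156/156 (tight); loom time 184/184 (tight).
Dual feasibility on the basic columns requires 5·y_labor + 2·y_loom time = 28, 2·y_labor + 4·y_loom time = 16.
→ y_labor = 5 and y_loom time = 1.5.
Shadow price of labor = 5.

5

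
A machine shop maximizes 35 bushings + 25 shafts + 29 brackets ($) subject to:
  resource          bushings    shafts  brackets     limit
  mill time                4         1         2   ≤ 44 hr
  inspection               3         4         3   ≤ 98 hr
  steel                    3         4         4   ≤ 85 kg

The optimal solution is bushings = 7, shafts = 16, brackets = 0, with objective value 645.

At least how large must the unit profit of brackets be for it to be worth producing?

30

At the optimum: mill time uses 44 of 44 (binding); inspection uses 85 of 98 (slack = 13); steel uses 85 of 85 (binding).
Slack constraints have shadow price 0 (complementary slackness).
From A_Bᵀ y = c: 4·y_mill time + 3·y_steel = 35; 1·y_mill time + 4·y_steel = 25.
Solving: y_mill time = 5, y_steel = 5.
brackets enters the basis when its profit ≥ yᵀa₃ = 5·2 + 5·4 = 30.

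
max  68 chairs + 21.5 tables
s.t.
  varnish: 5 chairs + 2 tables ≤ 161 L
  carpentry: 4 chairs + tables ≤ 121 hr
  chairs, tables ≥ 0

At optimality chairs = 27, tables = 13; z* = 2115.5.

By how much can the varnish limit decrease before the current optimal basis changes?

9.75

Binding constraints: varnish, carpentry. The basis is B = [[5,2],[4,1]] with det -3.
Per unit decrease in varnish, x* moves by d = (0.3333, -1.3333).
The basis stays optimal until tables reaches 0; allowable decrease = 9.75 L.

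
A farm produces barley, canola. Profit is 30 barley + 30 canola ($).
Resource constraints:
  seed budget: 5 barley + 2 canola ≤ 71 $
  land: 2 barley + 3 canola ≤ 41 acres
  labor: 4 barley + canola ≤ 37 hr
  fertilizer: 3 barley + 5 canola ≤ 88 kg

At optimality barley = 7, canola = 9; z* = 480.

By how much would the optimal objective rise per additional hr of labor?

3

Check each constraint at x*: seed budget 53/71 (slack 18); land 41/41 (tight); labor 37/37 (tight); fertilizer 66/88 (slack 22).
By complementary slackness, y = 0 for the non-binding constraints.
Dual feasibility on the basic columns requires 2·y_land + 4·y_labor = 30, 3·y_land + 1·y_labor = 30.
Solving: y_land = 9, y_labor = 3.
Shadow price of labor = 3.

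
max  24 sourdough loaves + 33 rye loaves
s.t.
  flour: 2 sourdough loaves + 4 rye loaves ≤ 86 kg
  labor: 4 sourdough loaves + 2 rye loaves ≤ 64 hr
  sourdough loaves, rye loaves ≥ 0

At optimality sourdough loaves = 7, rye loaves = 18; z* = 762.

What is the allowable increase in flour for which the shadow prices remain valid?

42

Binding constraints: flour, labor. The basis is B = [[2,4],[4,2]] with det -12.
Per unit increase in flour, x* moves by d = (-0.1667, 0.3333).
The basis stays optimal until sourdough loaves reaches 0; allowable increase = 42 kg.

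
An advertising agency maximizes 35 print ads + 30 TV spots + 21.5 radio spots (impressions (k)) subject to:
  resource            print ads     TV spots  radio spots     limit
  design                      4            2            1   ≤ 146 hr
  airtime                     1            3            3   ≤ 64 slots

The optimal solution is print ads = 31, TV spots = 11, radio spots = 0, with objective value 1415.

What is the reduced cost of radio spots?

-1

At the optimum: design uses 146 of 146 (binding); airtime uses 64 of 64 (binding).
The binding rows give the dual system: 4·y_design + 1·y_airtime = 35 and 2·y_design + 3·y_airtime = 30.
→ y_design = 7.5 and y_airtime = 5.
Reduced cost of radio spots: c₃ − yᵀa₃ = 21.5 − (7.5·1 + 5·3) = 21.5 − 22.5 = -1.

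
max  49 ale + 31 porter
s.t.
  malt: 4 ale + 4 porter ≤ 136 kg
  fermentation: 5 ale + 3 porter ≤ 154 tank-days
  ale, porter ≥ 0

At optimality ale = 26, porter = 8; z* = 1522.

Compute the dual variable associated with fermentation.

9

Check each constraint at x*: malt 136/136 (tight); fermentation 154/154 (tight).
From A_Bᵀ y = c: 4·y_malt + 5·y_fermentation = 49; 4·y_malt + 3·y_fermentation = 31.
→ y_malt = 1 and y_fermentation = 9.
Shadow price of fermentation = 9.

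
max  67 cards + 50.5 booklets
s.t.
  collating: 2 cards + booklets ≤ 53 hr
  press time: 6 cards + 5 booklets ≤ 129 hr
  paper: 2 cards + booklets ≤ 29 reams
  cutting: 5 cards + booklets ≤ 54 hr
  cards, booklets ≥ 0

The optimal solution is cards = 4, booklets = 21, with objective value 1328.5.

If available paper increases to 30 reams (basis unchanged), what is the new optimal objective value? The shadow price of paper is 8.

1336.5

Δb = 1, so new z* = 1328.5 + (8)·(1) = 1328.5 + 8 = 1336.5.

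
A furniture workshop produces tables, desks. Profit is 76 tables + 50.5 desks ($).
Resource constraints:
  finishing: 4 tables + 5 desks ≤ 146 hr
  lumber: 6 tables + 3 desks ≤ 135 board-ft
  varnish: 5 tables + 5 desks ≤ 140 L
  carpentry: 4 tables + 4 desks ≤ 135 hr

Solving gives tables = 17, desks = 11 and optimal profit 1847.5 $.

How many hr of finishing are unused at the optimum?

finishing used = 4·17 + 5·11 = 123; slack = 146 − 123 = 23.

23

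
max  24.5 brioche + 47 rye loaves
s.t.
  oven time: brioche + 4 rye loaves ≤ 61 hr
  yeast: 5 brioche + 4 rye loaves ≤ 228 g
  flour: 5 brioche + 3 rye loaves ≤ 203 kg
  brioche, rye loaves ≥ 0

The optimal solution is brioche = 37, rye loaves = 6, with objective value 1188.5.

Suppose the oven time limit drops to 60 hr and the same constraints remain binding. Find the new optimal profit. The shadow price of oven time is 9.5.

Δb = -1, so new z* = 1188.5 + (9.5)·(-1) = 1188.5 − 9.5 = 1179.

1179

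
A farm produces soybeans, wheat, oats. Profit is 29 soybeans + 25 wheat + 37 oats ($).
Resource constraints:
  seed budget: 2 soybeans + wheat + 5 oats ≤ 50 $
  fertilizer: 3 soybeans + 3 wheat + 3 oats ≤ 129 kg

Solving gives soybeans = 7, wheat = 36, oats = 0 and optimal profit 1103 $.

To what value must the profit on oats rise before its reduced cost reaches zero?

Check each constraint at x*: seed budget 50/50 (tight); fertilizer 129/129 (tight).
From A_Bᵀ y = c: 2·y_seed budget + 3·y_fertilizer = 29; 1·y_seed budget + 3·y_fertilizer = 25.
→ y_seed budget = 4 and y_fertilizer = 7.
oats enters the basis when its profit ≥ yᵀa₃ = 4·5 + 7·3 = 41.

41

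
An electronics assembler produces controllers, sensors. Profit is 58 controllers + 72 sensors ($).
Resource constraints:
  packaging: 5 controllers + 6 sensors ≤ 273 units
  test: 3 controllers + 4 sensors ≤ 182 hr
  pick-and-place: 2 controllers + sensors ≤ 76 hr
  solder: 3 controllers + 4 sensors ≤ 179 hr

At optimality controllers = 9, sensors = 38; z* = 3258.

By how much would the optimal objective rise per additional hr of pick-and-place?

0

Check each constraint at x*: packaging 273/273 (tight); test 179/182 (slack 3); pick-and-place 56/76 (slack 20); solder 179/179 (tight).
By complementary slackness, y = 0 for the non-binding constraints.
From A_Bᵀ y = c: 5·y_packaging + 3·y_solder = 58; 6·y_packaging + 4·y_solder = 72.
→ y_packaging = 8 and y_solder = 6.
Shadow price of pick-and-place = 0.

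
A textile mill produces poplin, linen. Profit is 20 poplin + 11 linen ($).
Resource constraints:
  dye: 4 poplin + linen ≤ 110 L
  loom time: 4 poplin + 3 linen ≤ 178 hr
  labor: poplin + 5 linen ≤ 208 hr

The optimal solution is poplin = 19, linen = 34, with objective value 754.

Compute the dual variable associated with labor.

Check each constraint at x*: dye 110/110 (tight); loom time 178/178 (tight); labor 189/208 (slack 19).
Slack constraints have shadow price 0 (complementary slackness).
Dual feasibility on the basic columns requires 4·y_dye + 4·y_loom time = 20, 1·y_dye + 3·y_loom time = 11.
This yields shadow prices y_dye = 2, y_loom time = 3.
Shadow price of labor = 0.

0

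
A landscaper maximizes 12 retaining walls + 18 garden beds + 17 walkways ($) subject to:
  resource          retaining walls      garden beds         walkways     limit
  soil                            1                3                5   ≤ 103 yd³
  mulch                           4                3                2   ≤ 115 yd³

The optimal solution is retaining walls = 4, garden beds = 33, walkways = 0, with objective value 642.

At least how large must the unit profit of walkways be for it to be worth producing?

24

At the optimum: soil uses 103 of 103 (binding); mulch uses 115 of 115 (binding).
The binding rows give the dual system: 1·y_soil + 4·y_mulch = 12 and 3·y_soil + 3·y_mulch = 18.
This yields shadow prices y_soil = 4, y_mulch = 2.
walkways enters the basis when its profit ≥ yᵀa₃ = 4·5 + 2·2 = 24.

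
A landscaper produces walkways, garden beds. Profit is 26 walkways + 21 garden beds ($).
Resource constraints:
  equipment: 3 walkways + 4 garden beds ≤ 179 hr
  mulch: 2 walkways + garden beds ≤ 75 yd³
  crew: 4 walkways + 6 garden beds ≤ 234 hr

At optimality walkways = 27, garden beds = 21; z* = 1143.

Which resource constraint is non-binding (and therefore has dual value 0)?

equipment

equipment: 165/179 (slack 14)
mulch: 75/75 (binding)
crew: 234/234 (binding)
By complementary slackness, a constraint with positive slack has shadow price 0 → equipment.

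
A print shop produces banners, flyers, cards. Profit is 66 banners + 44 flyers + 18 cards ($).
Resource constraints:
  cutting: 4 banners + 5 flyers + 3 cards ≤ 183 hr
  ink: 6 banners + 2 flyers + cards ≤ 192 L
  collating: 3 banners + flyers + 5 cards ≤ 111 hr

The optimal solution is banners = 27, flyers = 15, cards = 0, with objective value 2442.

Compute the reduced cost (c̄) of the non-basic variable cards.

Check each constraint at x*: cutting 183/183 (tight); ink 192/192 (tight); collating 96/111 (slack 15).
Since collating is not tight, its dual is 0.
The binding rows give the dual system: 4·y_cutting + 6·y_ink = 66 and 5·y_cutting + 2·y_ink = 44.
This yields shadow prices y_cutting = 6, y_ink = 7.
Reduced cost of cards: c₃ − yᵀa₃ = 18 − (6·3 + 7·1) = 18 − 25 = -7.

-7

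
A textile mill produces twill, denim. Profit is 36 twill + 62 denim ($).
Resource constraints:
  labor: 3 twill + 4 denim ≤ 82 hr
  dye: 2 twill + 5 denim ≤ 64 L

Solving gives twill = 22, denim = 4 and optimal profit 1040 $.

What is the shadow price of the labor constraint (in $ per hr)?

8

Check each constraint at x*: labor 82/82 (tight); dye 64/64 (tight).
From A_Bᵀ y = c: 3·y_labor + 2·y_dye = 36; 4·y_labor + 5·y_dye = 62.
Solving: y_labor = 8, y_dye = 6.
Shadow price of labor = 8.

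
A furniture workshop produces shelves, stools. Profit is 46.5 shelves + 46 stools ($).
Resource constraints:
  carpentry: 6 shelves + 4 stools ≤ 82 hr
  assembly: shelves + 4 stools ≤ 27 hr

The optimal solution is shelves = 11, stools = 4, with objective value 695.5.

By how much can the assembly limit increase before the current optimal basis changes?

55

Binding constraints: carpentry, assembly. The basis is B = [[6,4],[1,4]] with det 20.
Per unit increase in assembly, x* moves by d = (-0.2, 0.3).
The basis stays optimal until shelves reaches 0; allowable increase = 55 hr.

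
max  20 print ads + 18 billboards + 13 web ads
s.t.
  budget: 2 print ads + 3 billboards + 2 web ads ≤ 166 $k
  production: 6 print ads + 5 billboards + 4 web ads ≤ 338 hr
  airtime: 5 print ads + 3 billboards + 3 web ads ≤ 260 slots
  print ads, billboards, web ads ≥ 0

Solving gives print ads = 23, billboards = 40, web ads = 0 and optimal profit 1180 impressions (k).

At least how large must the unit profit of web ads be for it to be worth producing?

At the optimum: budget uses 166 of 166 (binding); production uses 338 of 338 (binding); airtime uses 235 of 260 (slack = 25).
Since airtime is not tight, its dual is 0.
From A_Bᵀ y = c: 2·y_budget + 6·y_production = 20; 3·y_budget + 5·y_production = 18.
This yields shadow prices y_budget = 1, y_production = 3.
web ads enters the basis when its profit ≥ yᵀa₃ = 1·2 + 3·4 = 14.

14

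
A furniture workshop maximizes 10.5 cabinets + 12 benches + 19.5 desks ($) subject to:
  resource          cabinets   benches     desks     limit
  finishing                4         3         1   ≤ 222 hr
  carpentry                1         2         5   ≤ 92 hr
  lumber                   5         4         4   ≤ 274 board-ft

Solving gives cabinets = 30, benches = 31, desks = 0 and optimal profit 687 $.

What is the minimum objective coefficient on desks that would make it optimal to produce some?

Check each constraint at x*: finishing 213/222 (slack 9); carpentry 92/92 (tight); lumber 274/274 (tight).
Since finishing is not tight, its dual is 0.
Dual feasibility on the basic columns requires 1·y_carpentry + 5·y_lumber = 10.5, 2·y_carpentry + 4·y_lumber = 12.
This yields shadow prices y_carpentry = 3, y_lumber = 1.5.
desks enters the basis when its profit ≥ yᵀa₃ = 3·5 + 1.5·4 = 21.

21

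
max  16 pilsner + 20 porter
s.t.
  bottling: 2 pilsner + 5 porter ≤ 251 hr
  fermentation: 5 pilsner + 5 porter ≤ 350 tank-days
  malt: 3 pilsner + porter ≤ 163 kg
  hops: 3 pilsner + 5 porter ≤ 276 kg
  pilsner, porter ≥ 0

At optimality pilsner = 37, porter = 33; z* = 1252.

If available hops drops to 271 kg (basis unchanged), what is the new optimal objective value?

Binding: fermentation and hops. Non-binding: bottling (12 unused), malt (19 unused).
By complementary slackness, y = 0 for the non-binding constraints.
From A_Bᵀ y = c: 5·y_fermentation + 3·y_hops = 16; 5·y_fermentation + 5·y_hops = 20.
Solving: y_fermentation = 2, y_hops = 2.
Δz = y_hops·Δb = 2 × (-5) = -10, so new z* = 1252 − 10 = 1242.

1242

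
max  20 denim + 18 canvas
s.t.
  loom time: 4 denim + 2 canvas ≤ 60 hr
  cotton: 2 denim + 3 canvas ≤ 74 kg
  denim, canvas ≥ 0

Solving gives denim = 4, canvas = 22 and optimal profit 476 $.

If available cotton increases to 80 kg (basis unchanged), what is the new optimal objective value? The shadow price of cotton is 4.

Δb = 6, so new z* = 476 + (4)·(6) = 476 + 24 = 500.

500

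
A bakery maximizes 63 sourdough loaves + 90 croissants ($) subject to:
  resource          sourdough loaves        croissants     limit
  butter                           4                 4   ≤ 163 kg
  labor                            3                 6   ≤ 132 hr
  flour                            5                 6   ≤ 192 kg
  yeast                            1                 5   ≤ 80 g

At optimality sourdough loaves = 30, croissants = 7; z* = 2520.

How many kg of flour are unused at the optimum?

0

flour used = 5·30 + 6·7 = 192; slack = 192 − 192 = 0.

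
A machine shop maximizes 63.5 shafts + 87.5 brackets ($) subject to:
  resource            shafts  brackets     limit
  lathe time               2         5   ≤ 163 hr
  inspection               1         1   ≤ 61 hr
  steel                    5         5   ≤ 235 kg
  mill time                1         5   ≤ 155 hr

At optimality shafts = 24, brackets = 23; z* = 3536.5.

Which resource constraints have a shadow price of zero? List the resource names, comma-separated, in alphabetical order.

inspection, mill time

lathe time: 163/163 (binding)
inspection: 47/61 (slack 14)
steel: 235/235 (binding)
mill time: 139/155 (slack 16)
By complementary slackness, a constraint with positive slack has shadow price 0 → inspection, mill time.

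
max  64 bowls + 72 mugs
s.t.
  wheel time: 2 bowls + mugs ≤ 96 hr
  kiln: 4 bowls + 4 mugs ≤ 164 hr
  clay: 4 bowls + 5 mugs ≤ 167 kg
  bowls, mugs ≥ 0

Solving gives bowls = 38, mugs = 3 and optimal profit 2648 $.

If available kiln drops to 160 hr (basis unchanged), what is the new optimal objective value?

At the optimum: wheel time uses 79 of 96 (slack = 17); kiln uses 164 of 164 (binding); clay uses 167 of 167 (binding).
Since wheel time is not tight, its dual is 0.
The binding rows give the dual system: 4·y_kiln + 4·y_clay = 64 and 4·y_kiln + 5·y_clay = 72.
Solving: y_kiln = 8, y_clay = 8.
Δz = y_kiln·Δb = 8 × (-4) = -32, so new z* = 2648 − 32 = 2616.

2616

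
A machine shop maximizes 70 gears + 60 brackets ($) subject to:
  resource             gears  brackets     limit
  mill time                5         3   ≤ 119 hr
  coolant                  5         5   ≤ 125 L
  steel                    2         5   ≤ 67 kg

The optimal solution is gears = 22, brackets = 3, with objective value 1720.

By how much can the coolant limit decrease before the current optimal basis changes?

Binding constraints: mill time, coolant. The basis is B = [[5,3],[5,5]] with det 10.
Per unit decrease in coolant, x* moves by d = (0.3, -0.5).
The basis stays optimal until brackets reaches 0; allowable decrease = 6 L.

6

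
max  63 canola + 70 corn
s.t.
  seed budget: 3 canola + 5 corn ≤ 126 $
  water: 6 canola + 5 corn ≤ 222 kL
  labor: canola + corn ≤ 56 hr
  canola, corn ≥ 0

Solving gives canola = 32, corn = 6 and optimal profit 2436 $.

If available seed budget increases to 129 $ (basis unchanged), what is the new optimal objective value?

At the optimum: seed budget uses 126 of 126 (binding); water uses 222 of 222 (binding); labor uses 38 of 56 (slack = 18).
By complementary slackness, y = 0 for the non-binding constraint.
Dual feasibility on the basic columns requires 3·y_seed budget + 6·y_water = 63, 5·y_seed budget + 5·y_water = 70.
→ y_seed budget = 7 and y_water = 7.
Δz = y_seed budget·Δb = 7 × (3) = 21, so new z* = 2436 + 21 = 2457.

2457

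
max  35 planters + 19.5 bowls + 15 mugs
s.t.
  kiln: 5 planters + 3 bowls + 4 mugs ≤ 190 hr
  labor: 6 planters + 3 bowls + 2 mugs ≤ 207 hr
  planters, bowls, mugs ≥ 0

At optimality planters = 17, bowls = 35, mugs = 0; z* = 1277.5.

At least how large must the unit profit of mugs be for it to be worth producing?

Both kiln and labor are binding at x*.
From A_Bᵀ y = c: 5·y_kiln + 6·y_labor = 35; 3·y_kiln + 3·y_labor = 19.5.
This yields shadow prices y_kiln = 4, y_labor = 2.5.
mugs enters the basis when its profit ≥ yᵀa₃ = 4·4 + 2.5·2 = 21.

21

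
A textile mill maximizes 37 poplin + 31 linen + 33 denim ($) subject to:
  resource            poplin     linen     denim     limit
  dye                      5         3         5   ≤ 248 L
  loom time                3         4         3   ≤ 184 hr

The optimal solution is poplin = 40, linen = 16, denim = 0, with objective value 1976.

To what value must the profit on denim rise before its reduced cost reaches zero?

37

At the optimum: dye uses 248 of 248 (binding); loom time uses 184 of 184 (binding).
Dual feasibility on the basic columns requires 5·y_dye + 3·y_loom time = 37, 3·y_dye + 4·y_loom time = 31.
Solving: y_dye = 5, y_loom time = 4.
denim enters the basis when its profit ≥ yᵀa₃ = 5·5 + 4·3 = 37.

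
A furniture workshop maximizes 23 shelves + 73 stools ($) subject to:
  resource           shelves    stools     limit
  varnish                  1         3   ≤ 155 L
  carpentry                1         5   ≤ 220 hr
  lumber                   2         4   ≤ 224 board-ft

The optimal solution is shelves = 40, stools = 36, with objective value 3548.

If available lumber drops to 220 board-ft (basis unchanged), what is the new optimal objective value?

3520

At the optimum: varnish uses 148 of 155 (slack = 7); carpentry uses 220 of 220 (binding); lumber uses 224 of 224 (binding).
By complementary slackness, y = 0 for the non-binding constraint.
From A_Bᵀ y = c: 1·y_carpentry + 2·y_lumber = 23; 5·y_carpentry + 4·y_lumber = 73.
→ y_carpentry = 9 and y_lumber = 7.
Δz = y_lumber·Δb = 7 × (-4) = -28, so new z* = 3548 − 28 = 3520.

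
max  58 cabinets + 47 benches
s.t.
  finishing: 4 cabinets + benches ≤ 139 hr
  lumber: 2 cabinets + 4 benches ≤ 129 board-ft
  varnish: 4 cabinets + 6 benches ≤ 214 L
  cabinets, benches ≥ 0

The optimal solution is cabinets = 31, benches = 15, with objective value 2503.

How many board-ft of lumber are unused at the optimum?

lumber used = 2·31 + 4·15 = 122; slack = 129 − 122 = 7.

7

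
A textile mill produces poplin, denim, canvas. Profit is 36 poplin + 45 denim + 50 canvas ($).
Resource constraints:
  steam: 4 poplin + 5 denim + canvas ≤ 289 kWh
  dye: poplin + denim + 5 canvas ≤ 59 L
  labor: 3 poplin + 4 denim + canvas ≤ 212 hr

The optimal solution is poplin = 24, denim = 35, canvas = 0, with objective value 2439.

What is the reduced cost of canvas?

At the optimum: steam uses 271 of 289 (slack = 18); dye uses 59 of 59 (binding); labor uses 212 of 212 (binding).
Slack constraints have shadow price 0 (complementary slackness).
From A_Bᵀ y = c: 1·y_dye + 3·y_labor = 36; 1·y_dye + 4·y_labor = 45.
→ y_dye = 9 and y_labor = 9.
Reduced cost of canvas: c₃ − yᵀa₃ = 50 − (9·5 + 9·1) = 50 − 54 = -4.

-4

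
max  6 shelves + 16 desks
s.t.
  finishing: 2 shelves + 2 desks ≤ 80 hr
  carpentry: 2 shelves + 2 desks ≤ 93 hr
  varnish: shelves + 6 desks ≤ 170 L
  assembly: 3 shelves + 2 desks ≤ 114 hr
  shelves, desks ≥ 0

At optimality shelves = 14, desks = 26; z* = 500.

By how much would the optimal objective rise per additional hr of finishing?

Binding: finishing and varnish. Non-binding: carpentry (13 unused), assembly (20 unused).
By complementary slackness, y = 0 for the non-binding constraints.
Dual feasibility on the basic columns requires 2·y_finishing + 1·y_varnish = 6, 2·y_finishing + 6·y_varnish = 16.
This yields shadow prices y_finishing = 2, y_varnish = 2.
Shadow price of finishing = 2.

2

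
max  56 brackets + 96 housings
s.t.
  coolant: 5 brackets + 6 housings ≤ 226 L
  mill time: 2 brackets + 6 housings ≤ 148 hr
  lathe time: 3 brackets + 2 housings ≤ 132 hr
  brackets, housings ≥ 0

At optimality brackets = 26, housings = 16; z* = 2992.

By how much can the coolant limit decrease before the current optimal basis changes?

Binding constraints: coolant, mill time. The basis is B = [[5,6],[2,6]] with det 18.
Per unit decrease in coolant, x* moves by d = (-0.3333, 0.1111).
The basis stays optimal until brackets reaches 0; allowable decrease = 78 L.

78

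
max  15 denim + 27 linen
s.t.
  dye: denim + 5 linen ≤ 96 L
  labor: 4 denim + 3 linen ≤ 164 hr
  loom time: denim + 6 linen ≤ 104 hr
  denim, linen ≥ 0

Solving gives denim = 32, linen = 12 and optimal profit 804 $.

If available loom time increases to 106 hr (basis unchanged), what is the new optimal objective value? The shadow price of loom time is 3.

810

Δb = 2, so new z* = 804 + (3)·(2) = 804 + 6 = 810.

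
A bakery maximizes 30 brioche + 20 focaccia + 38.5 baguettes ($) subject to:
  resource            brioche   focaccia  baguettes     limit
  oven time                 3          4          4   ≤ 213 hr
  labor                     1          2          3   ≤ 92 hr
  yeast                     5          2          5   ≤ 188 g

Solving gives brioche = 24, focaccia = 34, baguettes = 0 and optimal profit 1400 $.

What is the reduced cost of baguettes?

-1.5

Check each constraint at x*: oven time 208/213 (slack 5); labor 92/92 (tight); yeast 188/188 (tight).
By complementary slackness, y = 0 for the non-binding constraint.
From A_Bᵀ y = c: 1·y_labor + 5·y_yeast = 30; 2·y_labor + 2·y_yeast = 20.
Solving: y_labor = 5, y_yeast = 5.
Reduced cost of baguettes: c₃ − yᵀa₃ = 38.5 − (5·3 + 5·5) = 38.5 − 40 = -1.5.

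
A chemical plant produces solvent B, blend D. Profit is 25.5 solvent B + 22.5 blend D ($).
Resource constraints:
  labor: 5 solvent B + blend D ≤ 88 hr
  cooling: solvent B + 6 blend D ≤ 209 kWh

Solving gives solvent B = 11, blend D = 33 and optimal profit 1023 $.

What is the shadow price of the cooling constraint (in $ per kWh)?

Check each constraint at x*: labor 88/88 (tight); cooling 209/209 (tight).
The binding rows give the dual system: 5·y_labor + 1·y_cooling = 25.5 and 1·y_labor + 6·y_cooling = 22.5.
Solving: y_labor = 4.5, y_cooling = 3.
Shadow price of cooling = 3.

3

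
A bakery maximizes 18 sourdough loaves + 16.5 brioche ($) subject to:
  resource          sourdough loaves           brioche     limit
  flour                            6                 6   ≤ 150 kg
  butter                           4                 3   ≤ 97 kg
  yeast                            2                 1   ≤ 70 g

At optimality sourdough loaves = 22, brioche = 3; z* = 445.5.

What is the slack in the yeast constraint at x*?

23

yeast used = 2·22 + 1·3 = 47; slack = 70 − 47 = 23.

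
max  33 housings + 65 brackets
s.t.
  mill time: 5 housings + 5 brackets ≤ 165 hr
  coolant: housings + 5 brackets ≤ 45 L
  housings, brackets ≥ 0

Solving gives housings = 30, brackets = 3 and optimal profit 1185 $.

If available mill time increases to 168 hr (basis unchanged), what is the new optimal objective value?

Check each constraint at x*: mill time 165/165 (tight); coolant 45/45 (tight).
The binding rows give the dual system: 5·y_mill time + 1·y_coolant = 33 and 5·y_mill time + 5·y_coolant = 65.
This yields shadow prices y_mill time = 5, y_coolant = 8.
Δz = y_mill time·Δb = 5 × (3) = 15, so new z* = 1185 + 15 = 1200.

1200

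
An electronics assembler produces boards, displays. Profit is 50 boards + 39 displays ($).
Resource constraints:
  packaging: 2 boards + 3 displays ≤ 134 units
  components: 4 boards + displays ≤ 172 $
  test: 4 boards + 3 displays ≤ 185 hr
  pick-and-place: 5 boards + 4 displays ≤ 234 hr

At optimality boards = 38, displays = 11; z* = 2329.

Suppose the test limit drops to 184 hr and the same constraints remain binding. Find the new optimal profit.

Check each constraint at x*: packaging 109/134 (slack 25); components 163/172 (slack 9); test 185/185 (tight); pick-and-place 234/234 (tight).
Since packaging, components are not tight, their duals are 0.
From A_Bᵀ y = c: 4·y_test + 5·y_pick-and-place = 50; 3·y_test + 4·y_pick-and-place = 39.
Solving: y_test = 5, y_pick-and-place = 6.
Δz = y_test·Δb = 5 × (-1) = -5, so new z* = 2329 − 5 = 2324.

2324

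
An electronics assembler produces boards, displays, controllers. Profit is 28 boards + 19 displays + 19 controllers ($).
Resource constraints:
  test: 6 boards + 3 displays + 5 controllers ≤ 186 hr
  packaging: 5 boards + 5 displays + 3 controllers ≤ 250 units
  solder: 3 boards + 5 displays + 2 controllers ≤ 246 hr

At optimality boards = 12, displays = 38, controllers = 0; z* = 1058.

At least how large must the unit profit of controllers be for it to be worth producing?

At the optimum: test uses 186 of 186 (binding); packaging uses 250 of 250 (binding); solder uses 226 of 246 (slack = 20).
Since solder is not tight, its dual is 0.
The binding rows give the dual system: 6·y_test + 5·y_packaging = 28 and 3·y_test + 5·y_packaging = 19.
Solving: y_test = 3, y_packaging = 2.
controllers enters the basis when its profit ≥ yᵀa₃ = 3·5 + 2·3 = 21.

21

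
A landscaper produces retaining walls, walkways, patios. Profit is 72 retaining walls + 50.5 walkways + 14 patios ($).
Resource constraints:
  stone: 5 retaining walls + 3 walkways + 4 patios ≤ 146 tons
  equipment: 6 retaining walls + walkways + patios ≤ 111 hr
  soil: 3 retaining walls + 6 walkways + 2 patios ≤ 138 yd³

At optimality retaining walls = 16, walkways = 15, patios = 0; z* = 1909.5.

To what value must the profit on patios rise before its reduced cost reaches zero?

Check each constraint at x*: stone 125/146 (slack 21); equipment 111/111 (tight); soil 138/138 (tight).
Since stone is not tight, its dual is 0.
From A_Bᵀ y = c: 6·y_equipment + 3·y_soil = 72; 1·y_equipment + 6·y_soil = 50.5.
→ y_equipment = 8.5 and y_soil = 7.
patios enters the basis when its profit ≥ yᵀa₃ = 8.5·1 + 7·2 = 22.5.

22.5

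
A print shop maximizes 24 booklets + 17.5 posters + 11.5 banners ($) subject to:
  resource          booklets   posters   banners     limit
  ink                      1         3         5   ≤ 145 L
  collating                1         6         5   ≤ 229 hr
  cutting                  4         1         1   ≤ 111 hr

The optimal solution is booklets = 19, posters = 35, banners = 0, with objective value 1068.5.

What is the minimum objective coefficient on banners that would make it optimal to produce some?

At the optimum: ink uses 124 of 145 (slack = 21); collating uses 229 of 229 (binding); cutting uses 111 of 111 (binding).
Since ink is not tight, its dual is 0.
Dual feasibility on the basic columns requires 1·y_collating + 4·y_cutting = 24, 6·y_collating + 1·y_cutting = 17.5.
Solving: y_collating = 2, y_cutting = 5.5.
banners enters the basis when its profit ≥ yᵀa₃ = 2·5 + 5.5·1 = 15.5.

15.5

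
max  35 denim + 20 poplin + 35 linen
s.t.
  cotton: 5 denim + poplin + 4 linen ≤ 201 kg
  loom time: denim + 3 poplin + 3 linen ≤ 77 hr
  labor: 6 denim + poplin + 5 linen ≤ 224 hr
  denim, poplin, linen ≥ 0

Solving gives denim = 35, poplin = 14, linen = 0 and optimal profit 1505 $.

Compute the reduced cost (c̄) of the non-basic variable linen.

Check each constraint at x*: cotton 189/201 (slack 12); loom time 77/77 (tight); labor 224/224 (tight).
By complementary slackness, y = 0 for the non-binding constraint.
Dual feasibility on the basic columns requires 1·y_loom time + 6·y_labor = 35, 3·y_loom time + 1·y_labor = 20.
Solving: y_loom time = 5, y_labor = 5.
Reduced cost of linen: c₃ − yᵀa₃ = 35 − (5·3 + 5·5) = 35 − 40 = -5.

-5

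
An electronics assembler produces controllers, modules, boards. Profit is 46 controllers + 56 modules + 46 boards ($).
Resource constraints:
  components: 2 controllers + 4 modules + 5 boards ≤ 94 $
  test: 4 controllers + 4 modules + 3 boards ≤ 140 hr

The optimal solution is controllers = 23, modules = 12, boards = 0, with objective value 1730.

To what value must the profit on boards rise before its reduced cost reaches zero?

Both components and test are binding at x*.
Dual feasibility on the basic columns requires 2·y_components + 4·y_test = 46, 4·y_components + 4·y_test = 56.
Solving: y_components = 5, y_test = 9.
boards enters the basis when its profit ≥ yᵀa₃ = 5·5 + 9·3 = 52.

52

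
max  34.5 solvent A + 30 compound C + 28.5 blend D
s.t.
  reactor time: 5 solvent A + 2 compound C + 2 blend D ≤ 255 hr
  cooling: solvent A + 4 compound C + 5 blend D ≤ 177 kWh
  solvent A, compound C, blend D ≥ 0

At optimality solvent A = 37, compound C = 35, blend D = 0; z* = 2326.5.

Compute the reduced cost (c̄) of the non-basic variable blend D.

-6

Check each constraint at x*: reactor time 255/255 (tight); cooling 177/177 (tight).
The binding rows give the dual system: 5·y_reactor time + 1·y_cooling = 34.5 and 2·y_reactor time + 4·y_cooling = 30.
This yields shadow prices y_reactor time = 6, y_cooling = 4.5.
Reduced cost of blend D: c₃ − yᵀa₃ = 28.5 − (6·2 + 4.5·5) = 28.5 − 34.5 = -6.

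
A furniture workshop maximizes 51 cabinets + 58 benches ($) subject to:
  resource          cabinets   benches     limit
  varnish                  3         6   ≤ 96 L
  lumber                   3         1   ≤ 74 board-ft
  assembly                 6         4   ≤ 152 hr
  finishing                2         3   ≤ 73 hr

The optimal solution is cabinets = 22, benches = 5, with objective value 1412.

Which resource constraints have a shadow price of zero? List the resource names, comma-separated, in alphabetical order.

finishing, lumber

varnish: 96/96 (binding)
lumber: 71/74 (slack 3)
assembly: 152/152 (binding)
finishing: 59/73 (slack 14)
By complementary slackness, a constraint with positive slack has shadow price 0 → finishing, lumber.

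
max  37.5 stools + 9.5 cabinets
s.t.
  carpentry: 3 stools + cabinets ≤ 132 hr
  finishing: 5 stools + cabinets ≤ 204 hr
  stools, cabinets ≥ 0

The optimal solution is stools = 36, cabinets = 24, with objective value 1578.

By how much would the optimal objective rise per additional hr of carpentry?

5

At the optimum: carpentry uses 132 of 132 (binding); finishing uses 204 of 204 (binding).
Dual feasibility on the basic columns requires 3·y_carpentry + 5·y_finishing = 37.5, 1·y_carpentry + 1·y_finishing = 9.5.
Solving: y_carpentry = 5, y_finishing = 4.5.
Shadow price of carpentry = 5.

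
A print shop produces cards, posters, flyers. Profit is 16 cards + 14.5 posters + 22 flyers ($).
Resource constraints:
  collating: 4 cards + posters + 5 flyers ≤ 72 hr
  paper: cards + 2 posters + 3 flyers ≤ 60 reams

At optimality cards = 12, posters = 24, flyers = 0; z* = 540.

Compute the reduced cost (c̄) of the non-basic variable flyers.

Both collating and paper are binding at x*.
Dual feasibility on the basic columns requires 4·y_collating + 1·y_paper = 16, 1·y_collating + 2·y_paper = 14.5.
Solving: y_collating = 2.5, y_paper = 6.
Reduced cost of flyers: c₃ − yᵀa₃ = 22 − (2.5·5 + 6·3) = 22 − 30.5 = -8.5.

-8.5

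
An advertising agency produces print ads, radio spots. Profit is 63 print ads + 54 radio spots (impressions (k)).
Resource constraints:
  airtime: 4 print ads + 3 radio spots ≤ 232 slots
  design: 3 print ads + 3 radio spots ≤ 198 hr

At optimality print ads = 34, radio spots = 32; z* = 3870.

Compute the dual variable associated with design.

9

Check each constraint at x*: airtime 232/232 (tight); design 198/198 (tight).
The binding rows give the dual system: 4·y_airtime + 3·y_design = 63 and 3·y_airtime + 3·y_design = 54.
Solving: y_airtime = 9, y_design = 9.
Shadow price of design = 9.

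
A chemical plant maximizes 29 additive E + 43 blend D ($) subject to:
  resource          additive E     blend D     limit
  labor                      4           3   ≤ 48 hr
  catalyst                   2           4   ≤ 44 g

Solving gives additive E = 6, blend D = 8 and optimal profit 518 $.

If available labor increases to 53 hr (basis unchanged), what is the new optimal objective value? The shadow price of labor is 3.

533

Δb = 5, so new z* = 518 + (3)·(5) = 518 + 15 = 533.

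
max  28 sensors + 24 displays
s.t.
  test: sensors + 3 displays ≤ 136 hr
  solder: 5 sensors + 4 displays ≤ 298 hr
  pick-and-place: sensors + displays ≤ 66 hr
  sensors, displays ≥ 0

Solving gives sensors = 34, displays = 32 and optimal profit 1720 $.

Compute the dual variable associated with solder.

4

Binding: solder and pick-and-place. Non-binding: test (6 unused).
By complementary slackness, y = 0 for the non-binding constraint.
Dual feasibility on the basic columns requires 5·y_solder + 1·y_pick-and-place = 28, 4·y_solder + 1·y_pick-and-place = 24.
→ y_solder = 4 and y_pick-and-place = 8.
Shadow price of solder = 4.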